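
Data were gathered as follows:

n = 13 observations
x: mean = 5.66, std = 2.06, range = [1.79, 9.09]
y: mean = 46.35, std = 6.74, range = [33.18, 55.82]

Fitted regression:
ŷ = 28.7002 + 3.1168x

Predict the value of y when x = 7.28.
ŷ = 51.3905

To predict y for x = 7.28, substitute into the regression equation:

ŷ = 28.7002 + 3.1168 × 7.28
ŷ = 28.7002 + 22.6903
ŷ = 51.3905

This is the fitted mean response at that x — an individual observation would come with a wider prediction interval.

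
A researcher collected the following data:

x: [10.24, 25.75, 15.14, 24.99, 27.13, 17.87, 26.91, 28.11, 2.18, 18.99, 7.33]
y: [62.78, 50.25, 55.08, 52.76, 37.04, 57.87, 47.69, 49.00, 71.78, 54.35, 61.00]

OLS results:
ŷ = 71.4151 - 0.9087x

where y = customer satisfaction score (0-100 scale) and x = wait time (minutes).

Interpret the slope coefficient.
For each additional minute of wait time, predicted satisfaction score decreases by approximately 0.9087 points.

The slope coefficient β₁ = -0.9087 represents the marginal effect of wait time on satisfaction score.

Interpretation:
- Wait time up by 1 minute → predicted satisfaction score decreases by 0.9087 points
- This is a linear approximation: the same per-unit change is assumed across the whole observed x range

The intercept β₀ = 71.4151 is the predicted satisfaction score when wait time = 0; since the smallest observed x is 2.18, this is an extrapolation and mainly anchors the line.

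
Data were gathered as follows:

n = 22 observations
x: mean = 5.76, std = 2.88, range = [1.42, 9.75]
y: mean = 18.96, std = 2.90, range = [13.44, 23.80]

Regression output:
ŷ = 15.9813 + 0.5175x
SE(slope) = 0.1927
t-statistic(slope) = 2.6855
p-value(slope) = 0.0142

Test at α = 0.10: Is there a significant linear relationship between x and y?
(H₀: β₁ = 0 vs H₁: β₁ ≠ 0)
Reject H₀: p-value = 0.0142 < α = 0.10. The linear relationship is significant at the 10% level.

Hypothesis test for the slope coefficient:

H₀: β₁ = 0 (no linear relationship)
H₁: β₁ ≠ 0 (linear relationship exists)

Test statistic: t = β̂₁ / SE(β̂₁) = 0.5175 / 0.1927 = 2.6855

With df = 20, the two-sided p-value for |t| = 2.6855 is 0.0142.

Decision rule: reject H₀ if p-value < α.
p-value = 0.0142 < α = 0.10 → reject H₀.

At α = 0.10 the data do provide convincing evidence of a nonzero slope.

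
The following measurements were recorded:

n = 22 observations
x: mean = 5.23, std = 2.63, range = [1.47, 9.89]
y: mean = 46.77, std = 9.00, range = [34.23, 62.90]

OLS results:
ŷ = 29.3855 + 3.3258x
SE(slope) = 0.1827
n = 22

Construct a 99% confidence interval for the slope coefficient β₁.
The 99% CI for β₁ is (2.8060, 3.8456)

Confidence interval for the slope:

The 99% CI for β₁ is: β̂₁ ± t*(α/2, n-2) × SE(β̂₁)

Step 1: Find critical t-value
- Confidence level = 0.99
- Degrees of freedom = n - 2 = 22 - 2 = 20
- t*(α/2, 20) = 2.8453

Step 2: Calculate margin of error
Margin = 2.8453 × 0.1827 = 0.5198

Step 3: Construct interval
CI = 3.3258 ± 0.5198
CI = (2.8060, 3.8456)

Interpretation: each one-unit increase in x is associated with a change in mean y of between 2.8060 and 3.8456, with 99% confidence.
Both endpoints are positive, so the data support a genuinely positive slope at this confidence level.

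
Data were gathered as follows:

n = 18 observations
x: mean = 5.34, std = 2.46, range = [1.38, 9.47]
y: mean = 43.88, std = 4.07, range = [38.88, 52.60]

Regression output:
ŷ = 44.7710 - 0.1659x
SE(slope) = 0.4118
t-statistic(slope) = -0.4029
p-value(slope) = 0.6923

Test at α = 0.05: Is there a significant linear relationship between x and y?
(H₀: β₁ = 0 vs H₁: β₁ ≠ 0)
p-value = 0.6923 ≥ α = 0.05, so we fail to reject H₀. The relationship is not significant.

Hypothesis test for the slope coefficient:

H₀: β₁ = 0 (no linear relationship)
H₁: β₁ ≠ 0 (linear relationship exists)

Test statistic: t = β̂₁ / SE(β̂₁) = -0.1659 / 0.4118 = -0.4029

p = 0.6923: how often a slope estimate this far from 0 (in SE units) would arise by chance if β₁ were truly 0.

Decision rule: reject H₀ if p-value < α.
p-value = 0.6923 ≥ α = 0.05 → fail to reject H₀.

Conclusion: the linear association between x and y is not significant at the 5% level.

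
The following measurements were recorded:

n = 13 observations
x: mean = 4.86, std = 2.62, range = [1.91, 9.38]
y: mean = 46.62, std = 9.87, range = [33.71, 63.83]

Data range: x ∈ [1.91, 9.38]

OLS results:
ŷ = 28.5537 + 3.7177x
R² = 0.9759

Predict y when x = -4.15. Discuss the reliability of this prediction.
The equation gives ŷ = 13.1252; however x = -4.15 is 6.06 units below the observed range, so this extrapolated value should not be trusted.

Prediction calculation:
ŷ = 28.5537 + 3.7177 × (-4.15)
ŷ = 13.1252

Reliability:
- Data range: x ∈ [1.91, 9.38]
- Prediction point: x = -4.15 is 6.06 units below the observed range → this is EXTRAPOLATION, not interpolation

Why that matters here:
- The linear relationship may not hold outside the observed range
- There are no observations near this x to validate the fitted line there

A defensible statement: 'if the linear trend continued to x = -4.15, y would be about 13.1252' — the premise is untested.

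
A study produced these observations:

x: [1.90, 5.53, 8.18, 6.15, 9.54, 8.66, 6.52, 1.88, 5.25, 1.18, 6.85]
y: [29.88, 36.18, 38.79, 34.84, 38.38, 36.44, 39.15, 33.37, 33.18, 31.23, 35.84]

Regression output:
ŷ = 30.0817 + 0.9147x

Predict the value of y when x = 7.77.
ŷ = 37.1889

To predict y for x = 7.77, substitute into the regression equation:

ŷ = 30.0817 + 0.9147 × 7.77
ŷ = 30.0817 + 7.1072
ŷ = 37.1889

This is the fitted mean response at that x — an individual observation would come with a wider prediction interval.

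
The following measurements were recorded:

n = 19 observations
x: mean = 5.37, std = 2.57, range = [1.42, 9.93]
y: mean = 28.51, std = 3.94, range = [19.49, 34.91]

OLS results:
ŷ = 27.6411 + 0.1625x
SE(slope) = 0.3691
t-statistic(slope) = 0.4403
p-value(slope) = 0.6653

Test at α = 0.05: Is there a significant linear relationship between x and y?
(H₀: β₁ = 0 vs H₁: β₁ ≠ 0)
Fail to reject H₀: p-value = 0.6653 ≥ α = 0.05. The linear relationship is not significant at the 5% level.

Hypothesis test for the slope coefficient:

H₀: β₁ = 0 (no linear relationship)
H₁: β₁ ≠ 0 (linear relationship exists)

Test statistic: t = β̂₁ / SE(β̂₁) = 0.1625 / 0.3691 = 0.4403

With df = 17, the two-sided p-value for |t| = 0.4403 is 0.6653.

Decision rule: reject H₀ if p-value < α.
p-value = 0.6653 ≥ α = 0.05 → fail to reject H₀.

Conclusion: the linear association between x and y is not significant at the 5% level.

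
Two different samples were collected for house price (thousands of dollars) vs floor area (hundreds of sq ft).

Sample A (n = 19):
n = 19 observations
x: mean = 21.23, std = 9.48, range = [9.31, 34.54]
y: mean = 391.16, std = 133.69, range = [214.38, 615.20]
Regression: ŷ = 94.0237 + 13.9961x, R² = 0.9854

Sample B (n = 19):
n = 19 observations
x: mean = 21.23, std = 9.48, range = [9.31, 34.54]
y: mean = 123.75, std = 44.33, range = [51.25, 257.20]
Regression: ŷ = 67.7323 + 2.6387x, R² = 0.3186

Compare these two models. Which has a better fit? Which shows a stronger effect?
Model A has the better fit (R² = 0.9854 vs 0.3186). Model A shows the stronger effect (|β₁| = 13.9961 vs 2.6387).

Model Comparison:

Fit — compare R²:
- Model A: R² = 0.9854 → 98.54% of variance in house price explained
- Model B: R² = 0.3186 → 31.86% of variance in house price explained
- 0.9854 > 0.3186 → Model A has the better fit

Strength of effect — compare |β₁|:
- Model A: β₁ = 13.9961 → predicted house price rises 13.9961 thousand dollars per additional hundred sq ft of floor area
- Model B: β₁ = 2.6387 → predicted house price rises 2.6387 thousand dollars per additional hundred sq ft of floor area
- |13.9961| > |2.6387| → Model A shows the stronger marginal effect

Notes:
- A better fit (higher R²) doesn't necessarily mean a more important relationship.
- R² measures how tightly points cluster around the line; β₁ measures how steep the line is — they answer different questions.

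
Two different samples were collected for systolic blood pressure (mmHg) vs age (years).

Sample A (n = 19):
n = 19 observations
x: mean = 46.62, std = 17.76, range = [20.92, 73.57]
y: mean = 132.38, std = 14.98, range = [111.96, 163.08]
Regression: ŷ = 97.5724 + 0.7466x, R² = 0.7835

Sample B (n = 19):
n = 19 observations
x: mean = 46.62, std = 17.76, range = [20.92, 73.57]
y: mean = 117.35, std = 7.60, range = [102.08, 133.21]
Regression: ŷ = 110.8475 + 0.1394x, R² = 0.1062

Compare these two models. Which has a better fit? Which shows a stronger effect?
Model A has the better fit (R² = 0.7835 vs 0.1062). Model A shows the stronger effect (|β₁| = 0.7466 vs 0.1394).

Model Comparison:

Goodness of fit (R²):
- Model A: R² = 0.7835 → 78.35% of variance in blood pressure explained
- Model B: R² = 0.1062 → 10.62% of variance in blood pressure explained
- 0.7835 > 0.1062 → Model A has the better fit

Strength of effect — compare |β₁|:
- Model A: β₁ = 0.7466 → predicted blood pressure rises 0.7466 mmHg per additional year of age
- Model B: β₁ = 0.1394 → predicted blood pressure rises 0.1394 mmHg per additional year of age
- |0.7466| > |0.1394| → Model A shows the stronger marginal effect

Notes:
- A steeper slope doesn't make a better model if the scatter around the line is large.
- R² measures how tightly points cluster around the line; β₁ measures how steep the line is — they answer different questions.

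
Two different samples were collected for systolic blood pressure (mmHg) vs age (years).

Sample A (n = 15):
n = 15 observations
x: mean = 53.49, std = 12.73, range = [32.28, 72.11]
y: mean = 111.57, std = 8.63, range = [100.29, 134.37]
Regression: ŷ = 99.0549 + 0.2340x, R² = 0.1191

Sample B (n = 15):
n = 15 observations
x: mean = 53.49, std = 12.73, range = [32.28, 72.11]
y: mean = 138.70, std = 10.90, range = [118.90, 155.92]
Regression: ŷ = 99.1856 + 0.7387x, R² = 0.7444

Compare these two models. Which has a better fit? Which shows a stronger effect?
Model B has the better fit (R² = 0.7444 vs 0.1191). Model B shows the stronger effect (|β₁| = 0.7387 vs 0.2340).

Model Comparison:

Goodness of fit (R²):
- Model A: R² = 0.1191 → 11.91% of variance in blood pressure explained
- Model B: R² = 0.7444 → 74.44% of variance in blood pressure explained
- 0.7444 > 0.1191 → Model B has the better fit

Strength of effect — compare |β₁|:
- Model A: β₁ = 0.2340 → predicted blood pressure rises 0.2340 mmHg per additional year of age
- Model B: β₁ = 0.7387 → predicted blood pressure rises 0.7387 mmHg per additional year of age
- |0.2340| < |0.7387| → Model B shows the stronger marginal effect

Note: The two samples could reflect different populations, time periods, or measurement quality.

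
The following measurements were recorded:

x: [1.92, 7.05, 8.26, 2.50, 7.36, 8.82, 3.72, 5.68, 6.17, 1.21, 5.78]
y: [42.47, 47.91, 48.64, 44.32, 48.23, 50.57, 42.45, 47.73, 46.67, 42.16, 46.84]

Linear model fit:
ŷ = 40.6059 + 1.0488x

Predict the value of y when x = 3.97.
ŷ = 44.7696

Plug x = 3.97 into the fitted line:

ŷ = 40.6059 + 1.0488 × 3.97
ŷ = 40.6059 + 4.1637
ŷ = 44.7696

This is a point prediction; actual observations scatter around it by roughly the residual standard deviation.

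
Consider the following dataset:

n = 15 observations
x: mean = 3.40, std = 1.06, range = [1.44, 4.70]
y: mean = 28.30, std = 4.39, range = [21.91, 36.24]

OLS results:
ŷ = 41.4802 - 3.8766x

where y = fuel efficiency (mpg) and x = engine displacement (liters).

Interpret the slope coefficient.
An increase of one liter in engine displacement is associated with a 3.8766 mpg decrease in predicted fuel efficiency.

The slope coefficient β₁ = -3.8766 represents the marginal effect of engine displacement on fuel efficiency.

Interpretation:
- Engine displacement up by 1 liter → predicted fuel efficiency decreases by 3.8766 mpg
- This is a linear approximation: the same per-unit change is assumed across the whole observed x range

(β₀ = 41.4802 is the fitted value at x = 0 and is not part of the slope interpretation.)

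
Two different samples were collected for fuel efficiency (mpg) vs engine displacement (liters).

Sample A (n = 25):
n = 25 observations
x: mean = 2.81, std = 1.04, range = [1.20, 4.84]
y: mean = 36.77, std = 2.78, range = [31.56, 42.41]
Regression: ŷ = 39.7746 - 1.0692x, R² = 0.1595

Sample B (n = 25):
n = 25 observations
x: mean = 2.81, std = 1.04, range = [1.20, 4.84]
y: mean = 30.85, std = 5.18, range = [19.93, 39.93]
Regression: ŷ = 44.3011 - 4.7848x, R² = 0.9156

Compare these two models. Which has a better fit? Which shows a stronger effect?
Model B has the better fit (R² = 0.9156 vs 0.1595). Model B shows the stronger effect (|β₁| = 4.7848 vs 1.0692).

Model Comparison:

Which explains more variance? (R²)
- Model A: R² = 0.1595 → 15.95% of variance in fuel efficiency explained
- Model B: R² = 0.9156 → 91.56% of variance in fuel efficiency explained
- 0.9156 > 0.1595 → Model B has the better fit

Strength of effect — compare |β₁|:
- Model A: β₁ = -1.0692 → predicted fuel efficiency falls 1.0692 mpg per additional liter of engine displacement
- Model B: β₁ = -4.7848 → predicted fuel efficiency falls 4.7848 mpg per additional liter of engine displacement
- |-1.0692| < |-4.7848| → Model B shows the stronger marginal effect

Notes:
- A steeper slope doesn't make a better model if the scatter around the line is large.
- A better fit (higher R²) doesn't necessarily mean a more important relationship.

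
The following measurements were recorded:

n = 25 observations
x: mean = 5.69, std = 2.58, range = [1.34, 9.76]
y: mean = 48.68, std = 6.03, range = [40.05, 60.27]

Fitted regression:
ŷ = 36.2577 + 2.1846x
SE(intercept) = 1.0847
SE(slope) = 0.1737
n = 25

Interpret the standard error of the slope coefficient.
SE(β̂₁) = 0.1737 is the estimated standard deviation of the slope estimate across repeated samples; relative to β̂₁ = 2.1846 that is 8.0%, a precise estimate.

SE(β̂₁) = 0.1737 says: if we drew many samples of n = 25 from the same population and refit each time, the fitted slopes would scatter with a standard deviation of roughly 0.1737 around the true β₁.

Relative precision:
- SE / |β̂₁| = 0.1737 / 2.1846 = 8.0%
- Rule of thumb (under 20%: precise; 20% to under 50%: moderately precise; 50% or more: imprecise) → precise

Rough 95% range (±2 SE): 2.1846 ± 0.3474 → (1.8372, 2.5320).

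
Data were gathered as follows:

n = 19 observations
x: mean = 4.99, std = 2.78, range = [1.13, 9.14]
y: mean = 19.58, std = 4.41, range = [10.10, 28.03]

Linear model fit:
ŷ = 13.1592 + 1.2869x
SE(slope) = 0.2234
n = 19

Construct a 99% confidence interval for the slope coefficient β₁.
The 99% CI for β₁ is (0.6394, 1.9344)

Confidence interval for the slope:

The 99% CI for β₁ is: β̂₁ ± t*(α/2, n-2) × SE(β̂₁)

Step 1: Find critical t-value
- Confidence level = 0.99
- Degrees of freedom = n - 2 = 19 - 2 = 17
- t*(α/2, 17) = 2.8982

Step 2: Calculate margin of error
Margin = 2.8982 × 0.2234 = 0.6475

Step 3: Construct interval
CI = 1.2869 ± 0.6475
CI = (0.6394, 1.9344)

Interpretation: each one-unit increase in x is associated with a change in mean y of between 0.6394 and 1.9344, with 99% confidence.
Since 0 is outside the interval, a two-sided test at α = 0.01 would reject H₀: β₁ = 0.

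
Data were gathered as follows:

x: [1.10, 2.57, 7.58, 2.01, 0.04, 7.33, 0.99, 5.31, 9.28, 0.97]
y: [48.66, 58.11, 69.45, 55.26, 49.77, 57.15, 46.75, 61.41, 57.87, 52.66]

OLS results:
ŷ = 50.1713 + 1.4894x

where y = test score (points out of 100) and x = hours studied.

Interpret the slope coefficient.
On average, test score is about 1.4894 points higher for every extra hour of study time.

β₁ = 1.4894 is the change in predicted test score (points) per additional hour of study time.

Interpretation:
- Study time up by 1 hour → predicted test score increases by 1.4894 points
- This is a linear approximation: the same per-unit change is assumed across the whole observed x range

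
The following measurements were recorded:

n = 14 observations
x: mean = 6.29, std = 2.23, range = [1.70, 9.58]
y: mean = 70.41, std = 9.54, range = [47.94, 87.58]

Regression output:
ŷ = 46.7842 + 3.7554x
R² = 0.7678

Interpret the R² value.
R² = 0.7678 means 76.78% of the variation in y is explained by the linear relationship with x. This indicates a strong fit.

R² (coefficient of determination) measures the proportion of variance in y explained by the regression model.

Here R² = 0.7678:
- Explained: 76.78% of the variation in y
- Unexplained (residual): 100% − 76.78% = 23.22%
- Rule of thumb (below 0.3 weak; 0.3 to below 0.7 moderate; 0.7 and above strong) → strong

Note: R² never decreases when predictors are added, so it should not be used alone to compare models of different size.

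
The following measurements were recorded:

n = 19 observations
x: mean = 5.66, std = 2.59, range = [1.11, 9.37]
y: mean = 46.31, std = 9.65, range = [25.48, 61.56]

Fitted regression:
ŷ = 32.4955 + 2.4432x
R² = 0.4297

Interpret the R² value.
About 42.97% of the variability in y is accounted for by the regression on x (R² = 0.4297) — a moderate linear fit.

R² = 1 − SS_res/SS_tot compares the residual scatter to the total scatter of y about its mean.

Here R² = 0.4297:
- Explained: 42.97% of the variation in y
- Unexplained (residual): 100% − 42.97% = 57.03%
- Rule of thumb (below 0.3 weak; 0.3 to below 0.7 moderate; 0.7 and above strong) → moderate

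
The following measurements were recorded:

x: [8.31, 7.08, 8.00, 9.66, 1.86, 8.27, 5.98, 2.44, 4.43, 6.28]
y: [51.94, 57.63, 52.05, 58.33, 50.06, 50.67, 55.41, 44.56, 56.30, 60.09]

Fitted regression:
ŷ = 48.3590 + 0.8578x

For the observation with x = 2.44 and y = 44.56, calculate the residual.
Residual = -5.8920

The residual is the difference between the actual value and the predicted value:

Residual = y - ŷ

Step 1: Calculate predicted value
ŷ = 48.3590 + 0.8578 × 2.44
ŷ = 50.4520

Step 2: Calculate residual
Residual = 44.56 - 50.4520
Residual = -5.8920

Interpretation: the model overestimates the actual value by 5.8920 at this point (negative residual → observation lies below the fitted line).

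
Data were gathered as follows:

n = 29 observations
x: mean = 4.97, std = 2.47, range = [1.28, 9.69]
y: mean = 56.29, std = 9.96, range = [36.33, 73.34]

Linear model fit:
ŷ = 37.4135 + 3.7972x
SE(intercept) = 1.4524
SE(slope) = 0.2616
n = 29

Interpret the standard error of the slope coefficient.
SE(slope) = 0.2616 measures the uncertainty in the estimated slope. The coefficient is estimated precisely (SE/|β̂₁| = 6.9%).

SE(β̂₁) = s / √Sxx, where s is the residual standard deviation and Sxx = Σ(x − x̄)². It is the yardstick for how far β̂₁ = 3.7972 could plausibly be from the true slope.

Relative precision:
- SE / |β̂₁| = 0.2616 / 3.7972 = 6.9%
- Rule of thumb (under 20%: precise; 20% to under 50%: moderately precise; 50% or more: imprecise) → precise

Link to interval estimation: a confidence interval for β₁ is β̂₁ ± t* × 0.2616, so SE sets the half-width per unit of t*.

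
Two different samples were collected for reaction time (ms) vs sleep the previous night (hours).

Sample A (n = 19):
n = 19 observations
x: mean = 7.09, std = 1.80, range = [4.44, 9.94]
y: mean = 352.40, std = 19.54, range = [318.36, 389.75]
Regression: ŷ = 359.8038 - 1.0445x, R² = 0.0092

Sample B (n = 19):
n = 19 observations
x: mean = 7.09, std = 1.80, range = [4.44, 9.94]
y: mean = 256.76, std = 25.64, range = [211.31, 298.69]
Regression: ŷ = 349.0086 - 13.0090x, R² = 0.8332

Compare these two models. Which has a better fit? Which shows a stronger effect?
Model B has the better fit (R² = 0.8332 vs 0.0092). Model B shows the stronger effect (|β₁| = 13.0090 vs 1.0445).

Model Comparison:

Which explains more variance? (R²)
- Model A: R² = 0.0092 → 0.92% of variance in reaction time explained
- Model B: R² = 0.8332 → 83.32% of variance in reaction time explained
- 0.8332 > 0.0092 → Model B has the better fit

Strength of effect — compare |β₁|:
- Model A: β₁ = -1.0445 → predicted reaction time falls 1.0445 ms per additional hour of sleep
- Model B: β₁ = -13.0090 → predicted reaction time falls 13.0090 ms per additional hour of sleep
- |-1.0445| < |-13.0090| → Model B shows the stronger marginal effect

Note: A better fit (higher R²) doesn't necessarily mean a more important relationship.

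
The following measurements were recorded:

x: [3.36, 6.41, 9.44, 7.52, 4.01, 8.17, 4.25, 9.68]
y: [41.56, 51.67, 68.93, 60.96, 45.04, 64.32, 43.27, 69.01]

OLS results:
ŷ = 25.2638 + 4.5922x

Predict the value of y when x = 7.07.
ŷ = 57.7307

Plug x = 7.07 into the fitted line:

ŷ = 25.2638 + 4.5922 × 7.07
ŷ = 25.2638 + 32.4669
ŷ = 57.7307

This is a point prediction; actual observations scatter around it by roughly the residual standard deviation.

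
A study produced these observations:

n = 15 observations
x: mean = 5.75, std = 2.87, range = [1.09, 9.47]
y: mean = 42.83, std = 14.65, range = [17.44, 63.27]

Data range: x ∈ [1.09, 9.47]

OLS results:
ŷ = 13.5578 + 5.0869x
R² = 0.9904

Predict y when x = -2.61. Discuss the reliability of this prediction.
ŷ = 0.2810 (extrapolation — x = -2.61 lies outside [1.09, 9.47], so reliability is low).

Prediction calculation:
ŷ = 13.5578 + 5.0869 × (-2.61)
ŷ = 0.2810

Reliability:
- Data range: x ∈ [1.09, 9.47]
- Prediction point: x = -2.61 is 3.70 units below the observed range → this is EXTRAPOLATION, not interpolation

Why that matters here:
- Real relationships often flatten, saturate, or turn nonlinear at extremes
- R² describes fit only over the sampled x values; it says nothing about behaviour beyond them

The R² = 0.9904 only validates the fit within [1.09, 9.47]; treat ŷ = 0.2810 with caution.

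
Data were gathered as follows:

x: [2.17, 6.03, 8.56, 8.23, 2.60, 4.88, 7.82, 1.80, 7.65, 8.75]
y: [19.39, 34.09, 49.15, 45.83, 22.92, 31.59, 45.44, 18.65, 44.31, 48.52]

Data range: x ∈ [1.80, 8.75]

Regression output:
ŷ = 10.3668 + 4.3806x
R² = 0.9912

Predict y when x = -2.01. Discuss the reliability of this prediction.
ŷ = 1.5618, but this is extrapolation (below the data range [1.80, 8.75]) and may be unreliable.

Prediction calculation:
ŷ = 10.3668 + 4.3806 × (-2.01)
ŷ = 1.5618

Reliability:
- Data range: x ∈ [1.80, 8.75]
- Prediction point: x = -2.01 is 3.81 units below the observed range → this is EXTRAPOLATION, not interpolation

Why that matters here:
- Real relationships often flatten, saturate, or turn nonlinear at extremes
- The linear relationship may not hold outside the observed range

The R² = 0.9912 only validates the fit within [1.80, 8.75]; treat ŷ = 1.5618 with caution.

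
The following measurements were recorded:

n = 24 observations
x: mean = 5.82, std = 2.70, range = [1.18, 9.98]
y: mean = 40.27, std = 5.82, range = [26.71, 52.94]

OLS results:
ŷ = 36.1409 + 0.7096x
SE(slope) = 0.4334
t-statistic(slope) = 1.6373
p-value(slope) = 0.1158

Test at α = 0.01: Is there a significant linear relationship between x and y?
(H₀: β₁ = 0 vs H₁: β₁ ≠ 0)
p-value = 0.1158 ≥ α = 0.01, so we fail to reject H₀. The relationship is not significant.

Hypothesis test for the slope coefficient:

H₀: β₁ = 0 (no linear relationship)
H₁: β₁ ≠ 0 (linear relationship exists)

Test statistic: t = β̂₁ / SE(β̂₁) = 0.7096 / 0.4334 = 1.6373

With df = 22, the two-sided p-value for |t| = 1.6373 is 0.1158.

Decision rule: reject H₀ if p-value < α.
p-value = 0.1158 ≥ α = 0.01 → fail to reject H₀.

There is not sufficient evidence at the 1% significance level to conclude that a linear relationship exists between x and y.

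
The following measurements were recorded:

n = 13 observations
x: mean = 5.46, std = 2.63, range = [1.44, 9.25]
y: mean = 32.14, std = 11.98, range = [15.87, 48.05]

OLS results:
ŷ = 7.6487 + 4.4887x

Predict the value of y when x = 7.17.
ŷ = 39.8327

x = 7.17 lies inside the observed range [1.44, 9.25], so the fitted equation applies directly:

ŷ = 7.6487 + 4.4887 × 7.17
ŷ = 7.6487 + 32.1840
ŷ = 39.8327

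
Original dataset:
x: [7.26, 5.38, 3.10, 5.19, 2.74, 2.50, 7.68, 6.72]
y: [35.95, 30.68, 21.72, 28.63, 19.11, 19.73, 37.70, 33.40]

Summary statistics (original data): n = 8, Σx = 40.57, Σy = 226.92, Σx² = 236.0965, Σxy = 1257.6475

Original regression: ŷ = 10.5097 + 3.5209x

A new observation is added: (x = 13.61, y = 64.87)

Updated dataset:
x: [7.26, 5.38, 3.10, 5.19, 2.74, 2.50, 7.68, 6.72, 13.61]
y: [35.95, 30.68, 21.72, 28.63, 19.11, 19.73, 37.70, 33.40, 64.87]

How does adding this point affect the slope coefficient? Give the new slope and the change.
New slope β₁ = 4.0346 versus 3.5209 before: a change of +0.5137 (+14.6%).

x = 13.61 lies well outside the original x-range [2.50, 7.68] (x̄ ≈ 5.07), so this observation has high leverage and can move the slope substantially.

Step 1: Update the sums with the new point (n goes from 8 to 9)
Σx  = 40.57 + 13.61 = 54.18
Σy  = 226.92 + 64.87 = 291.79
Σx² = 236.0965 + 13.61² = 236.0965 + 185.2321 = 421.3286
Σxy = 1257.6475 + 13.61×64.87 = 1257.6475 + 882.8807 = 2140.5282

Step 2: Recompute the slope with b₁ = (nΣxy − ΣxΣy) / (nΣx² − (Σx)²)
Numerator   = 9×2140.5282 − 54.18×291.79 = 19264.7538 − 15809.1822 = 3455.5716
Denominator = 9×421.3286 − 54.18² = 3791.9574 − 2935.4724 = 856.4850
b₁(new) = 3455.5716 / 856.4850 = 4.0346

(Same formula on the original sums: (8×1257.6475 − 40.57×226.92) / (8×236.0965 − 40.57²) = 855.0356 / 242.8471 = 3.5209, matching the given fit.)

Step 3: Change in slope
Δβ₁ = 4.0346 − 3.5209 = +0.5137
Relative change = +0.5137 / 3.5209 × 100% = +14.6%
→ the slope increases when the point is added.

Because the point sits above the extension of the original line at a high-leverage x, it tilts the fit up.
In practice: investigate whether it comes from the same population as the rest of the sample; check such a point for data-entry or measurement error.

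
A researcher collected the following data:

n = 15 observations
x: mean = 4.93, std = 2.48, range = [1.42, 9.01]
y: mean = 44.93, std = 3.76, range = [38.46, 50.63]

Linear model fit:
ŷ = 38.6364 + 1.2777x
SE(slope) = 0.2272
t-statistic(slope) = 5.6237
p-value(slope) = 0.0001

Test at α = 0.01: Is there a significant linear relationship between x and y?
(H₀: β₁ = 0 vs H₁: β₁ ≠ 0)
Reject H₀: p-value = 0.0001 < α = 0.01. The linear relationship is significant at the 1% level.

Hypothesis test for the slope coefficient:

H₀: β₁ = 0 (no linear relationship)
H₁: β₁ ≠ 0 (linear relationship exists)

Test statistic: t = β̂₁ / SE(β̂₁) = 1.2777 / 0.2272 = 5.6237

With df = 13, the two-sided p-value for |t| = 5.6237 is 0.0001.

Decision rule: reject H₀ if p-value < α.
p-value = 0.0001 < α = 0.01 → reject H₀.

At α = 0.01 the data do provide convincing evidence of a nonzero slope.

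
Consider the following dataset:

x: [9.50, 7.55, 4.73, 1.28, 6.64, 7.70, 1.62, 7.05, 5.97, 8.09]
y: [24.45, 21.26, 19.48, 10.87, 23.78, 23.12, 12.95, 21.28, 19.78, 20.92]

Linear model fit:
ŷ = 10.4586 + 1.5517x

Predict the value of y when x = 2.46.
ŷ = 14.2758

Plug x = 2.46 into the fitted line:

ŷ = 10.4586 + 1.5517 × 2.46
ŷ = 10.4586 + 3.8172
ŷ = 14.2758

This is a point prediction; actual observations scatter around it by roughly the residual standard deviation.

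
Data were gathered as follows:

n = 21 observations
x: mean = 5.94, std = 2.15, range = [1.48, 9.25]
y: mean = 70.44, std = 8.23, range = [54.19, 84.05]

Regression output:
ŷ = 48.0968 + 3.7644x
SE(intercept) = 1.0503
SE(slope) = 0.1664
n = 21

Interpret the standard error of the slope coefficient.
SE(slope) = 0.1664 measures the uncertainty in the estimated slope. The coefficient is estimated precisely (SE/|β̂₁| = 4.4%).

SE(β̂₁) = 0.1664 says: if we drew many samples of n = 21 from the same population and refit each time, the fitted slopes would scatter with a standard deviation of roughly 0.1664 around the true β₁.

Relative precision:
- SE / |β̂₁| = 0.1664 / 3.7644 = 4.4%
- Rule of thumb (under 20%: precise; 20% to under 50%: moderately precise; 50% or more: imprecise) → precise

Link to interval estimation: a confidence interval for β₁ is β̂₁ ± t* × 0.1664, so SE sets the half-width per unit of t*.

What drives SE(β̂₁): more residual scatter → larger SE; wider spread of x values → smaller SE; larger n (here n = 21) → smaller SE.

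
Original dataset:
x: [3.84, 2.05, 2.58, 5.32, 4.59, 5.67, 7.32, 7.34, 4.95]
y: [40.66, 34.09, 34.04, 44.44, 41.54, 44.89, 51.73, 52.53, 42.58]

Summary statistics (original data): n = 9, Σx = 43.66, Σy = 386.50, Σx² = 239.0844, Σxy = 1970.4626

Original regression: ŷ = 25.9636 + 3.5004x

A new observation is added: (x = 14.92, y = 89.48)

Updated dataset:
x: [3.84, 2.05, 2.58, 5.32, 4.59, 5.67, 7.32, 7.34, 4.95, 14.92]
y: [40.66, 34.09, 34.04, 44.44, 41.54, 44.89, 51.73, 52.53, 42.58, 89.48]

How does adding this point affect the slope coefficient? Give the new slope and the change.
New slope β₁ = 4.3636 versus 3.5004 before: a change of +0.8632 (+24.7%).

x = 14.92 lies well outside the original x-range [2.05, 7.34] (x̄ ≈ 4.85), so this observation has high leverage and can move the slope substantially.

Step 1: Update the sums with the new point (n goes from 9 to 10)
Σx  = 43.66 + 14.92 = 58.58
Σy  = 386.50 + 89.48 = 475.98
Σx² = 239.0844 + 14.92² = 239.0844 + 222.6064 = 461.6908
Σxy = 1970.4626 + 14.92×89.48 = 1970.4626 + 1335.0416 = 3305.5042

Step 2: Recompute the slope with b₁ = (nΣxy − ΣxΣy) / (nΣx² − (Σx)²)
Numerator   = 10×3305.5042 − 58.58×475.98 = 33055.0420 − 27882.9084 = 5172.1336
Denominator = 10×461.6908 − 58.58² = 4616.9080 − 3431.6164 = 1185.2916
b₁(new) = 5172.1336 / 1185.2916 = 4.3636

(Same formula on the original sums: (9×1970.4626 − 43.66×386.50) / (9×239.0844 − 43.66²) = 859.5734 / 245.5640 = 3.5004, matching the given fit.)

Step 3: Change in slope
Δβ₁ = 4.3636 − 3.5004 = +0.8632
Relative change = +0.8632 / 3.5004 × 100% = +24.7%
→ the slope increases when the point is added.

A high-leverage point only changes the slope if it is off the original line; here y = 89.48 is above the original trend, so the slope increases.
In practice: check such a point for data-entry or measurement error.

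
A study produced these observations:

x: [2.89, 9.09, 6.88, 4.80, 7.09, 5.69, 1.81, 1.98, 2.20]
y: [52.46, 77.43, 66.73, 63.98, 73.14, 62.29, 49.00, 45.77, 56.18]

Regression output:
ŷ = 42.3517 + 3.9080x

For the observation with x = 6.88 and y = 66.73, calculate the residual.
Residual = -2.5087

The residual is the difference between the actual value and the predicted value:

Residual = y - ŷ

Step 1: Calculate predicted value
ŷ = 42.3517 + 3.9080 × 6.88
ŷ = 69.2387

Step 2: Calculate residual
Residual = 66.73 - 69.2387
Residual = -2.5087

Interpretation: the model overestimates the actual value by 2.5087 at this point (negative residual → observation lies below the fitted line).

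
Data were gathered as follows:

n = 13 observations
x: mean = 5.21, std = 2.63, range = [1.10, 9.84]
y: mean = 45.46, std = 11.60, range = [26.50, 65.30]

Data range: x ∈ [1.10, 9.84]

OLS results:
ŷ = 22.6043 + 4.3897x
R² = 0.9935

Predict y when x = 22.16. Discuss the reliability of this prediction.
ŷ = 119.8801 (extrapolation — x = 22.16 lies outside [1.10, 9.84], so reliability is low).

Prediction calculation:
ŷ = 22.6043 + 4.3897 × 22.16
ŷ = 119.8801

Reliability:
- Data range: x ∈ [1.10, 9.84]
- Prediction point: x = 22.16 is 12.32 units above the observed range → this is EXTRAPOLATION, not interpolation

Why that matters here:
- There are no observations near this x to validate the fitted line there
- R² describes fit only over the sampled x values; it says nothing about behaviour beyond them
- The standard error of prediction grows with (x − x̄)², and x = 22.16 is far from x̄ = 5.21

A defensible statement: 'if the linear trend continued to x = 22.16, y would be about 119.8801' — the premise is untested.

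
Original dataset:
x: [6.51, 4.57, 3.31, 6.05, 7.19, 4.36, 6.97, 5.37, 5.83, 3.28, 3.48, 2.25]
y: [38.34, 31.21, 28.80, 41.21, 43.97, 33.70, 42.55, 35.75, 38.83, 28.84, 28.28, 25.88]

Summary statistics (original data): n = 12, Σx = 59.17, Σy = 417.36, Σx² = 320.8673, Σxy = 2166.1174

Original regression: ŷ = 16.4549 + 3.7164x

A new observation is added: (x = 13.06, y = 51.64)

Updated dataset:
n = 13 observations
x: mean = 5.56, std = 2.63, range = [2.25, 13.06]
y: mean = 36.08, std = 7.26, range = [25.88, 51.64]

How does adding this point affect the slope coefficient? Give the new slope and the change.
Adding the point moves β₁ from 3.7164 to 2.6046, i.e. it decreases by 1.1118 (-29.9%).

The new point has HIGH LEVERAGE: x = 13.06 is far from the original mean x̄ = 59.17/12 ≈ 4.93 (original range [2.25, 7.19]).

Step 1: Update the sums with the new point (n goes from 12 to 13)
Σx  = 59.17 + 13.06 = 72.23
Σy  = 417.36 + 51.64 = 469.00
Σx² = 320.8673 + 13.06² = 320.8673 + 170.5636 = 491.4309
Σxy = 2166.1174 + 13.06×51.64 = 2166.1174 + 674.4184 = 2840.5358

Step 2: Recompute the slope with b₁ = (nΣxy − ΣxΣy) / (nΣx² − (Σx)²)
Numerator   = 13×2840.5358 − 72.23×469.00 = 36926.9654 − 33875.8700 = 3051.0954
Denominator = 13×491.4309 − 72.23² = 6388.6017 − 5217.1729 = 1171.4288
b₁(new) = 3051.0954 / 1171.4288 = 2.6046

(Same formula on the original sums: (12×2166.1174 − 59.17×417.36) / (12×320.8673 − 59.17²) = 1298.2176 / 349.3187 = 3.7164, matching the given fit.)

Step 3: Change in slope
Δβ₁ = 2.6046 − 3.7164 = -1.1118
Relative change = -1.1118 / 3.7164 × 100% = -29.9%
→ the slope decreases when the point is added.

Because the point sits below the extension of the original line at a high-leverage x, it tilts the fit down.
In practice: refit with and without it and report both if conclusions differ; examine leverage (hᵢ) and Cook's distance rather than deleting it automatically.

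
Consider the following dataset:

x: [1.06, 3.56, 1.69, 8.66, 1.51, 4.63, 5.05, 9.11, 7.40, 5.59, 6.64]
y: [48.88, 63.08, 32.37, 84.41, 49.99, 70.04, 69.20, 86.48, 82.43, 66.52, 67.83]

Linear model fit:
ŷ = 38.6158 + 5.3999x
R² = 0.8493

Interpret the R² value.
R² = 0.8493 means 84.93% of the variation in y is explained by the linear relationship with x. This indicates a strong fit.

R² = 1 − SS_res/SS_tot compares the residual scatter to the total scatter of y about its mean.

Here R² = 0.8493:
- Explained: 84.93% of the variation in y
- Unexplained (residual): 100% − 84.93% = 15.07%
- Rule of thumb (below 0.3 weak; 0.3 to below 0.7 moderate; 0.7 and above strong) → strong

Equivalently, for simple linear regression R² = r², so |r| = √0.8493 ≈ 0.9216.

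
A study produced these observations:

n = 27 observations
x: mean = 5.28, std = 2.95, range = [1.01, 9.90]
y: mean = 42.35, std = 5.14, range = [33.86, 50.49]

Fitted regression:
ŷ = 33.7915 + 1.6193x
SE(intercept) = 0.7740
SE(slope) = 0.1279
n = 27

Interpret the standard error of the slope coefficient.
SE(β̂₁) = 0.1279 is the estimated standard deviation of the slope estimate across repeated samples; relative to β̂₁ = 1.6193 that is 7.9%, a precise estimate.

SE(β̂₁) = 0.1279 says: if we drew many samples of n = 27 from the same population and refit each time, the fitted slopes would scatter with a standard deviation of roughly 0.1279 around the true β₁.

Relative precision:
- SE / |β̂₁| = 0.1279 / 1.6193 = 7.9%
- Rule of thumb (under 20%: precise; 20% to under 50%: moderately precise; 50% or more: imprecise) → precise

Rough 95% range (±2 SE): 1.6193 ± 0.2558 → (1.3635, 1.8751).

What drives SE(β̂₁): more residual scatter → larger SE.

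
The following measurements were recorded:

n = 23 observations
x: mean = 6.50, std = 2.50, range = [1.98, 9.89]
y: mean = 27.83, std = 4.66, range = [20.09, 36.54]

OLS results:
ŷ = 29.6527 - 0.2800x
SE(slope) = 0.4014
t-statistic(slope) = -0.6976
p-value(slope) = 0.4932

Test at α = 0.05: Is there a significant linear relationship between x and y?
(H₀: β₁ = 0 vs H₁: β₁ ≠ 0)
Fail to reject H₀: p-value = 0.4932 ≥ α = 0.05. The linear relationship is not significant at the 5% level.

Hypothesis test for the slope coefficient:

H₀: β₁ = 0 (no linear relationship)
H₁: β₁ ≠ 0 (linear relationship exists)

Test statistic: t = β̂₁ / SE(β̂₁) = -0.2800 / 0.4014 = -0.6976

p = 0.4932: how often a slope estimate this far from 0 (in SE units) would arise by chance if β₁ were truly 0.

Decision rule: reject H₀ if p-value < α.
p-value = 0.4932 ≥ α = 0.05 → fail to reject H₀.

At α = 0.05 the data do not provide convincing evidence of a nonzero slope.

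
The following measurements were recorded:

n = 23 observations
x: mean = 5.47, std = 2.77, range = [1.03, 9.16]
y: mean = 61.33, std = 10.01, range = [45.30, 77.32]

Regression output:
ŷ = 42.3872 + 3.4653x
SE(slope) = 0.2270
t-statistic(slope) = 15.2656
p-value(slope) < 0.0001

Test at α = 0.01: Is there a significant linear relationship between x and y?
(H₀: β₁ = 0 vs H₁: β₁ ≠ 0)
Reject H₀: p-value < 0.0001 < α = 0.01. The linear relationship is significant at the 1% level.

Hypothesis test for the slope coefficient:

H₀: β₁ = 0 (no linear relationship)
H₁: β₁ ≠ 0 (linear relationship exists)

Test statistic: t = β̂₁ / SE(β̂₁) = 3.4653 / 0.2270 = 15.2656

p < 0.0001: how often a slope estimate this far from 0 (in SE units) would arise by chance if β₁ were truly 0.

Decision rule: reject H₀ if p-value < α.
p-value < 0.0001 < α = 0.01 → reject H₀.

Conclusion: the linear association between x and y is significant at the 1% level.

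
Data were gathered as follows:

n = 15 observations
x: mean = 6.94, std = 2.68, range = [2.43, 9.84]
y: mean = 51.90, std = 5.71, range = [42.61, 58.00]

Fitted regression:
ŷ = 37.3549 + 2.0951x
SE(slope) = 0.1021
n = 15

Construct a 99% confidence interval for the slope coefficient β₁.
The 99% CI for β₁ is (1.7875, 2.4027)

Confidence interval for the slope:

The 99% CI for β₁ is: β̂₁ ± t*(α/2, n-2) × SE(β̂₁)

Step 1: Find critical t-value
- Confidence level = 0.99
- Degrees of freedom = n - 2 = 15 - 2 = 13
- t*(α/2, 13) = 3.0123

Step 2: Calculate margin of error
Margin = 3.0123 × 0.1021 = 0.3076

Step 3: Construct interval
CI = 2.0951 ± 0.3076
CI = (1.7875, 2.4027)

Interpretation: each one-unit increase in x is associated with a change in mean y of between 1.7875 and 2.4027, with 99% confidence.
Since 0 is outside the interval, a two-sided test at α = 0.01 would reject H₀: β₁ = 0.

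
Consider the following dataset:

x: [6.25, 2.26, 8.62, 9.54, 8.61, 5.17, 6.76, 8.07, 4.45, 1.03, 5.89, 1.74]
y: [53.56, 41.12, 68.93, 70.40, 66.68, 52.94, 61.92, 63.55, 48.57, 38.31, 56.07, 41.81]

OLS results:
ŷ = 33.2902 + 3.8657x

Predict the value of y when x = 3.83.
ŷ = 48.0958

x = 3.83 lies inside the observed range [1.03, 9.54], so the fitted equation applies directly:

ŷ = 33.2902 + 3.8657 × 3.83
ŷ = 33.2902 + 14.8056
ŷ = 48.0958

This is the fitted mean response at that x — an individual observation would come with a wider prediction interval.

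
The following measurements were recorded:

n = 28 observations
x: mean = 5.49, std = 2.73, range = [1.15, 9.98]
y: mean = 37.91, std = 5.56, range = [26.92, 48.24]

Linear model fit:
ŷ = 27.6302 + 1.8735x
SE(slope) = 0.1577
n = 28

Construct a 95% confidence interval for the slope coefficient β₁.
The 95% CI for β₁ is (1.5493, 2.1977)

Confidence interval for the slope:

The 95% CI for β₁ is: β̂₁ ± t*(α/2, n-2) × SE(β̂₁)

Step 1: Find critical t-value
- Confidence level = 0.95
- Degrees of freedom = n - 2 = 28 - 2 = 26
- t*(α/2, 26) = 2.0555

Step 2: Calculate margin of error
Margin = 2.0555 × 0.1577 = 0.3242

Step 3: Construct interval
CI = 1.8735 ± 0.3242
CI = (1.5493, 2.1977)

Interpretation: We are 95% confident that the true slope β₁ lies between 1.5493 and 2.1977.
Both endpoints are positive, so the data support a genuinely positive slope at this confidence level.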